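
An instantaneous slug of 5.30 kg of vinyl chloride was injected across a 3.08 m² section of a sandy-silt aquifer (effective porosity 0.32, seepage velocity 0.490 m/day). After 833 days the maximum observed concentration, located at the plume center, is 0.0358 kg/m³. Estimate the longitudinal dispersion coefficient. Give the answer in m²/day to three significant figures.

At the plume center C_max = M/(n_e·A·√(4πDt)), so D = M²/(4πt·(n_e·A·C_max)²).
n_e·A·C_max = 0.32 × 3.08 × 0.0358 = 0.03528 kg/m.
D = 5.30²/(4π × 833 × 0.03528²) = 2.16 m²/day.

2.16 m²/day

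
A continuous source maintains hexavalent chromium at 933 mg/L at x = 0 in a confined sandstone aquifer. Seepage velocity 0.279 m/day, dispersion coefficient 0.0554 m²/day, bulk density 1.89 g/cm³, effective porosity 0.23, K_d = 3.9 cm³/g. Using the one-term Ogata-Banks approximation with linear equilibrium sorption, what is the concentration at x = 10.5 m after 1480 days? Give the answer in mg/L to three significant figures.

Retardation factor R = 1 + ρ_b·K_d/n = 1 + 1.89 × 3.9/0.23 = 33.05.
Sorption retards both mechanisms: v_R = v/R = 0.008442 m/day, D_R = D/R = 0.001676 m²/day.
v_R·t = 0.008442 × 1480 = 12.49416 m; 2√(D_R t) = 3.150 m; argument = (10.5 − 12.49416)/3.150 = -0.6331.
C = C₀ × ½·erfc(-0.6331) = 933 × 0.8147 = 760 mg/L.

760 mg/L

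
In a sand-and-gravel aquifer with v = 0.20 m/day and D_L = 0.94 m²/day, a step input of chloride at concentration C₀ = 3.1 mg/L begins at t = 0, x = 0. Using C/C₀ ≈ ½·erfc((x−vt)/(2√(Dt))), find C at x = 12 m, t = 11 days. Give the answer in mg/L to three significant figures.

0.0483 mg/L

For a continuous step input, C/C₀ ≈ ½·erfc((x−vt)/(2√(Dt))).
vt = 0.20 × 11 = 2.2 m and 2√(Dt) = 2√(0.94 × 11) = 6.431 m.
Argument (x−vt)/(2√(Dt)) = (12 − 2.2)/6.431 = 1.524; ½·erfc(1.524) = 0.01557.
C = 3.1 × 0.01557 = 0.0483 mg/L.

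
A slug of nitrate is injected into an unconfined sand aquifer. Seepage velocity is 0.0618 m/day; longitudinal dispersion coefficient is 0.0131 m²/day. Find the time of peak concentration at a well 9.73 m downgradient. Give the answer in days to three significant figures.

For the 1D instantaneous-source solution, setting ∂C/∂t = 0 at fixed x gives v²t² + 2Dt − x² = 0, so t = (√(D² + v²x²) − D)/v².
√(D² + v²x²) = √(0.0131² + 0.0618² × 9.73²) = 0.6015; v² = 0.00381924.
t = (0.6015 − 0.0131)/0.00381924 = 154 days (vs. the pure-advection estimate x/v = 157 d).

154 days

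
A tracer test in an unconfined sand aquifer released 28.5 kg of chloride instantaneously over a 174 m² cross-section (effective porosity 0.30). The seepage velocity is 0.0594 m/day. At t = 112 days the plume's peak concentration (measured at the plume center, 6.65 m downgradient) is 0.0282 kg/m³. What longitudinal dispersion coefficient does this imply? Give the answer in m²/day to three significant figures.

0.266 m²/day

At the plume center C_max = M/(n_e·A·√(4πDt)), so D = M²/(4πt·(n_e·A·C_max)²).
n_e·A·C_max = 0.30 × 174 × 0.0282 = 1.472 kg/m.
D = 28.5²/(4π × 112 × 1.472²) = 0.266 m²/day.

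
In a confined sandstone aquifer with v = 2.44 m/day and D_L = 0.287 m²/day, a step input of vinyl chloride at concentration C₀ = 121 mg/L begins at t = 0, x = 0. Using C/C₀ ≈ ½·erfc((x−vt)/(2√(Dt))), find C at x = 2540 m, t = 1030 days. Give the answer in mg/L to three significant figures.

For a continuous step input, C/C₀ ≈ ½·erfc((x−vt)/(2√(Dt))).
vt = 2.44 × 1030 = 2513.2 m and 2√(Dt) = 2√(0.287 × 1030) = 34.39 m.
Argument (x−vt)/(2√(Dt)) = (2540 − 2513.2)/34.39 = 0.7793; ½·erfc(0.7793) = 0.1352.
C = 121 × 0.1352 = 16.4 mg/L.

16.4 mg/L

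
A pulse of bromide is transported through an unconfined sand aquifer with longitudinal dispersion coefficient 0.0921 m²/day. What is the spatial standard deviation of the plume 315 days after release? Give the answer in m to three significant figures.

7.62 m

Dispersive spreading gives a Gaussian with σ² = 2Dt; advection only shifts the center.
σ = √(2 × 0.0921 × 315) = 7.62 m.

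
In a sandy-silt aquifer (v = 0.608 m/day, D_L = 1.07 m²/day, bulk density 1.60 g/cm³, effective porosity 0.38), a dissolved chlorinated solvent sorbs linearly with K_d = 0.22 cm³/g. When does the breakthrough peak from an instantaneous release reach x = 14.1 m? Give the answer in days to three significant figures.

39.4 days

Retardation factor R = 1 + ρ_b·K_d/n = 1 + 1.60 × 0.22/0.38 = 1.926.
Sorption retards both mechanisms: v_R = v/R = 0.3157 m/day, D_R = D/R = 0.5556 m²/day.
Peak time from v_R²t² + 2D_R t − x² = 0: t = (√(D_R² + v_R²x²) − D_R)/v_R².
√(D_R² + v_R²x²) = √(0.5556² + 0.3157² × 14.1²) = 4.486; v_R² = 0.09967.
t = (4.486 − 0.5556)/0.09967 = 39.4 days.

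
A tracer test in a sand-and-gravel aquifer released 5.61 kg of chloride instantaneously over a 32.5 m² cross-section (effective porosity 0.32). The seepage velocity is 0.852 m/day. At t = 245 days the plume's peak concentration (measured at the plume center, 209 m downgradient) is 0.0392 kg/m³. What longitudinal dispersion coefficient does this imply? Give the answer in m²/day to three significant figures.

At the plume center C_max = M/(n_e·A·√(4πDt)), so D = M²/(4πt·(n_e·A·C_max)²).
n_e·A·C_max = 0.32 × 32.5 × 0.0392 = 0.4077 kg/m.
D = 5.61²/(4π × 245 × 0.4077²) = 0.0615 m²/day.

0.0615 m²/day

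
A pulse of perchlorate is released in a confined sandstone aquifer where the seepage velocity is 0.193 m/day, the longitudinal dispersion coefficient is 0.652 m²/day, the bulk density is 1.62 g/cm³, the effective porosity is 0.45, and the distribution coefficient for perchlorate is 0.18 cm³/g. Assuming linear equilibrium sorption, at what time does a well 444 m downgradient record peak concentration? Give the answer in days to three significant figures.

Retardation factor R = 1 + ρ_b·K_d/n = 1 + 1.62 × 0.18/0.45 = 1.648.
Sorption retards both mechanisms: v_R = v/R = 0.1171 m/day, D_R = D/R = 0.3956 m²/day.
Peak time from v_R²t² + 2D_R t − x² = 0: t = (√(D_R² + v_R²x²) − D_R)/v_R².
√(D_R² + v_R²x²) = √(0.3956² + 0.1171² × 444²) = 51.99; v_R² = 0.01371.
t = (51.99 − 0.3956)/0.01371 = 3760 days.

3760 days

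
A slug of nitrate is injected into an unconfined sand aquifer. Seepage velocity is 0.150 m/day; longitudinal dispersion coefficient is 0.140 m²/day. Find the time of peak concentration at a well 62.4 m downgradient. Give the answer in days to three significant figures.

410 days

For the 1D instantaneous-source solution, setting ∂C/∂t = 0 at fixed x gives v²t² + 2Dt − x² = 0, so t = (√(D² + v²x²) − D)/v².
√(D² + v²x²) = √(0.140² + 0.150² × 62.4²) = 9.361; v² = 0.0225.
t = (9.361 − 0.140)/0.0225 = 410 days (vs. the pure-advection estimate x/v = 416 d).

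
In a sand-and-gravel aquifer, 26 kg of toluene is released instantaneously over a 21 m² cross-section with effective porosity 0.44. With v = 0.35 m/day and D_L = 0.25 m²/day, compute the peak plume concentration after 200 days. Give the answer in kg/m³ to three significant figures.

The peak of an instantaneous 1D plume sits at x = vt; there the Gaussian factor is 1 and C_max = M/(n_e·A·√(4πDt)), where n_e·A is the pore area the mass is dissolved in.
√(4πDt) = √(4π × 0.25 × 200) = 25.07 m, so C_max = 26/(0.44 × 21 × 25.07) = 0.112 kg/m³.

0.112 kg/m³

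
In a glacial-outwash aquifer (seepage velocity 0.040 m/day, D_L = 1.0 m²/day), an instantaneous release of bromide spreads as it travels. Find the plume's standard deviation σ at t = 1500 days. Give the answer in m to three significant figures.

54.8 m

Dispersive spreading gives a Gaussian with σ² = 2Dt; advection only shifts the center.
σ = √(2 × 1.0 × 1500) = 54.8 m.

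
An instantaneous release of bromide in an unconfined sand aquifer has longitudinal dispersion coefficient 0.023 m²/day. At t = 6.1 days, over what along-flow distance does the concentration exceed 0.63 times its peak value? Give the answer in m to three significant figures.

1.02 m

The plume is Gaussian with σ = √(2Dt) = √(2 × 0.023 × 6.1) = 0.5297 m.
C/C_peak = exp(−Δx²/(2σ²)) = 0.63 ⇒ Δx = σ·√(−2 ln 0.63) = 0.5297 × 0.9613 = 0.5092 m.
Width = 2Δx = 1.02 m.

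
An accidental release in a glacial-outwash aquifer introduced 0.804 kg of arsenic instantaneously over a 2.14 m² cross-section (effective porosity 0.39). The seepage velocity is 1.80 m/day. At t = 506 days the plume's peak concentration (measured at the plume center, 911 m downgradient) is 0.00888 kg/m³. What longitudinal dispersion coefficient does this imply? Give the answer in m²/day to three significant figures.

1.85 m²/day

At the plume center C_max = M/(n_e·A·√(4πDt)), so D = M²/(4πt·(n_e·A·C_max)²).
n_e·A·C_max = 0.39 × 2.14 × 0.00888 = 0.007411 kg/m.
D = 0.804²/(4π × 506 × 0.007411²) = 1.85 m²/day.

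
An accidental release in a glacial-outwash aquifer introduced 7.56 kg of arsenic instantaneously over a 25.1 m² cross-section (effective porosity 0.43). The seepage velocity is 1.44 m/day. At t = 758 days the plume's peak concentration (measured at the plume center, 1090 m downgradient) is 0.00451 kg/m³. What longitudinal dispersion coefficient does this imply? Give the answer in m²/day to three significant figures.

At the plume center C_max = M/(n_e·A·√(4πDt)), so D = M²/(4πt·(n_e·A·C_max)²).
n_e·A·C_max = 0.43 × 25.1 × 0.00451 = 0.04868 kg/m.
D = 7.56²/(4π × 758 × 0.04868²) = 2.53 m²/day.

2.53 m²/day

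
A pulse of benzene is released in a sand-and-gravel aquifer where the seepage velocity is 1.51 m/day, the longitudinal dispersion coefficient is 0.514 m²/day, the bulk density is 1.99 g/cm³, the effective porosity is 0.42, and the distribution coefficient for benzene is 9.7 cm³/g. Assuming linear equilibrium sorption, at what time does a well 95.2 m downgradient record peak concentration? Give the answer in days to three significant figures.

Retardation factor R = 1 + ρ_b·K_d/n = 1 + 1.99 × 9.7/0.42 = 46.96.
Sorption retards both mechanisms: v_R = v/R = 0.03216 m/day, D_R = D/R = 0.01095 m²/day.
Peak time from v_R²t² + 2D_R t − x² = 0: t = (√(D_R² + v_R²x²) − D_R)/v_R².
√(D_R² + v_R²x²) = √(0.01095² + 0.03216² × 95.2²) = 3.062; v_R² = 0.001034.
t = (3.062 − 0.01095)/0.001034 = 2950 days.

2950 days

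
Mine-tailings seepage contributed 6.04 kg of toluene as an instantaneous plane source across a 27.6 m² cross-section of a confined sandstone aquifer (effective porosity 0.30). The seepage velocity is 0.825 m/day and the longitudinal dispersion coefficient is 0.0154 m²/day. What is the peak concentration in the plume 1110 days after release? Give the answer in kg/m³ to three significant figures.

The peak of an instantaneous 1D plume sits at x = vt; there the Gaussian factor is 1 and C_max = M/(n_e·A·√(4πDt)), where n_e·A is the pore area the mass is dissolved in.
√(4πDt) = √(4π × 0.0154 × 1110) = 14.66 m, so C_max = 6.04/(0.30 × 27.6 × 14.66) = 0.0498 kg/m³.

0.0498 kg/m³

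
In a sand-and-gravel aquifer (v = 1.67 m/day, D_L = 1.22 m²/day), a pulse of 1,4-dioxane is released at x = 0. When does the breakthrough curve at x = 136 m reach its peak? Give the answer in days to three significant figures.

81.0 days

For the 1D instantaneous-source solution, setting ∂C/∂t = 0 at fixed x gives v²t² + 2Dt − x² = 0, so t = (√(D² + v²x²) − D)/v².
√(D² + v²x²) = √(1.22² + 1.67² × 136²) = 227.1; v² = 2.7889.
t = (227.1 − 1.22)/2.7889 = 81.0 days (vs. the pure-advection estimate x/v = 81.4 d).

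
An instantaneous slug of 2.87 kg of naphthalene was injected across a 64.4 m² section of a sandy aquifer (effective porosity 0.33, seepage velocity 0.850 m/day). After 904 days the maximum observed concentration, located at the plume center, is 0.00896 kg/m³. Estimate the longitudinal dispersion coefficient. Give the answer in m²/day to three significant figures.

At the plume center C_max = M/(n_e·A·√(4πDt)), so D = M²/(4πt·(n_e·A·C_max)²).
n_e·A·C_max = 0.33 × 64.4 × 0.00896 = 0.1904 kg/m.
D = 2.87²/(4π × 904 × 0.1904²) = 0.0200 m²/day.

0.0200 m²/day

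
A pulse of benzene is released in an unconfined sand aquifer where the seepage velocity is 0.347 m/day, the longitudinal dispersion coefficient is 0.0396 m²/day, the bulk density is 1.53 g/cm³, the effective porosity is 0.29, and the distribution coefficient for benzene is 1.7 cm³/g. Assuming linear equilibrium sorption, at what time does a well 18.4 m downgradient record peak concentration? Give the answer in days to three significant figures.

525 days

Retardation factor R = 1 + ρ_b·K_d/n = 1 + 1.53 × 1.7/0.29 = 9.969.
Sorption retards both mechanisms: v_R = v/R = 0.03481 m/day, D_R = D/R = 0.003972 m²/day.
Peak time from v_R²t² + 2D_R t − x² = 0: t = (√(D_R² + v_R²x²) − D_R)/v_R².
√(D_R² + v_R²x²) = √(0.003972² + 0.03481² × 18.4²) = 0.6405; v_R² = 0.001212.
t = (0.6405 − 0.003972)/0.001212 = 525 days.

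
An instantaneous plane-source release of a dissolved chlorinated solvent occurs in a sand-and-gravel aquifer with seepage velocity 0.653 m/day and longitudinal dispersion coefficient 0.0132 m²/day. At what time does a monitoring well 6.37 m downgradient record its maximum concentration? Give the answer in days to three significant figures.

9.72 days

For the 1D instantaneous-source solution, setting ∂C/∂t = 0 at fixed x gives v²t² + 2Dt − x² = 0, so t = (√(D² + v²x²) − D)/v².
√(D² + v²x²) = √(0.0132² + 0.653² × 6.37²) = 4.160; v² = 0.426409.
t = (4.160 − 0.0132)/0.426409 = 9.72 days (vs. the pure-advection estimate x/v = 9.75 d).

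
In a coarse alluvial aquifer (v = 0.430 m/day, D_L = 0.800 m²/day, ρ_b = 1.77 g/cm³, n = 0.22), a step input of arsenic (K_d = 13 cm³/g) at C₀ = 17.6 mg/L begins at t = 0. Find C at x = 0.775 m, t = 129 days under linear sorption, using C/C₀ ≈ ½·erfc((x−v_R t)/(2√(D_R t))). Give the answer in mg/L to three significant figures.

Retardation factor R = 1 + ρ_b·K_d/n = 1 + 1.77 × 13/0.22 = 105.6.
Sorption retards both mechanisms: v_R = v/R = 0.004072 m/day, D_R = D/R = 0.007576 m²/day.
v_R·t = 0.004072 × 129 = 0.525288 m; 2√(D_R t) = 1.977 m; argument = (0.775 − 0.525288)/1.977 = 0.1263.
C = C₀ × ½·erfc(0.1263) = 17.6 × 0.4291 = 7.55 mg/L.

7.55 mg/L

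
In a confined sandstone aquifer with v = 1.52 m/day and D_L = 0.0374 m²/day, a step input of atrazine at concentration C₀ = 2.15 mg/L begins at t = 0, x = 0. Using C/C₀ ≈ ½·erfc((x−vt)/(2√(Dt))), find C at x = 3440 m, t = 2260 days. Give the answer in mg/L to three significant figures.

For a continuous step input, C/C₀ ≈ ½·erfc((x−vt)/(2√(Dt))).
vt = 1.52 × 2260 = 3435.2 m and 2√(Dt) = 2√(0.0374 × 2260) = 18.39 m.
Argument (x−vt)/(2√(Dt)) = (3440 − 3435.2)/18.39 = 0.2610; ½·erfc(0.2610) = 0.3560.
C = 2.15 × 0.3560 = 0.765 mg/L.

0.765 mg/L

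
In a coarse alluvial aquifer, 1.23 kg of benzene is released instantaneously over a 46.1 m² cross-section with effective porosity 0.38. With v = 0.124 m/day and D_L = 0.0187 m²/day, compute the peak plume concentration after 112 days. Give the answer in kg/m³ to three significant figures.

The peak of an instantaneous 1D plume sits at x = vt; there the Gaussian factor is 1 and C_max = M/(n_e·A·√(4πDt)), where n_e·A is the pore area the mass is dissolved in.
√(4πDt) = √(4π × 0.0187 × 112) = 5.130 m, so C_max = 1.23/(0.38 × 46.1 × 5.130) = 0.0137 kg/m³.

0.0137 kg/m³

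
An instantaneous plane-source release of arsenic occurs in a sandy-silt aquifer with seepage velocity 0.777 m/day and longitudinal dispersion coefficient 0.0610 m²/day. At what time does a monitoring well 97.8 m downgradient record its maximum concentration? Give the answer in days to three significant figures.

126 days

For the 1D instantaneous-source solution, setting ∂C/∂t = 0 at fixed x gives v²t² + 2Dt − x² = 0, so t = (√(D² + v²x²) − D)/v².
√(D² + v²x²) = √(0.0610² + 0.777² × 97.8²) = 75.99; v² = 0.603729.
t = (75.99 − 0.0610)/0.603729 = 126 days (vs. the pure-advection estimate x/v = 126 d).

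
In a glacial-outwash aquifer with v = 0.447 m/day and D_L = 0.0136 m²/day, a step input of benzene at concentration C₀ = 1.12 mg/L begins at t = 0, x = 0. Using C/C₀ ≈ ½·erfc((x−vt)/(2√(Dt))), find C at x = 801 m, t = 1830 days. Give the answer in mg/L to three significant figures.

For a continuous step input, C/C₀ ≈ ½·erfc((x−vt)/(2√(Dt))).
vt = 0.447 × 1830 = 818.01 m and 2√(Dt) = 2√(0.0136 × 1830) = 9.978 m.
Argument (x−vt)/(2√(Dt)) = (801 − 818.01)/9.978 = -1.705; ½·erfc(-1.705) = 0.9921.
C = 1.12 × 0.9921 = 1.11 mg/L.

1.11 mg/L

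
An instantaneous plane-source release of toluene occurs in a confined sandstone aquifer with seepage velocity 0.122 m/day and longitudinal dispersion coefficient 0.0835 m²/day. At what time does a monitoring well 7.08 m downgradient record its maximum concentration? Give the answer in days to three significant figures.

For the 1D instantaneous-source solution, setting ∂C/∂t = 0 at fixed x gives v²t² + 2Dt − x² = 0, so t = (√(D² + v²x²) − D)/v².
√(D² + v²x²) = √(0.0835² + 0.122² × 7.08²) = 0.8678; v² = 0.014884.
t = (0.8678 − 0.0835)/0.014884 = 52.7 days (vs. the pure-advection estimate x/v = 58.0 d).

52.7 days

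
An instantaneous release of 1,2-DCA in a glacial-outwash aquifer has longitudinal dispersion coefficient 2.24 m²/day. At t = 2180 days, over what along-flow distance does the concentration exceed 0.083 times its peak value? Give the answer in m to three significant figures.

The plume is Gaussian with σ = √(2Dt) = √(2 × 2.24 × 2180) = 98.83 m.
C/C_peak = exp(−Δx²/(2σ²)) = 0.083 ⇒ Δx = σ·√(−2 ln 0.083) = 98.83 × 2.231 = 220.5 m.
Width = 2Δx = 441 m.

441 m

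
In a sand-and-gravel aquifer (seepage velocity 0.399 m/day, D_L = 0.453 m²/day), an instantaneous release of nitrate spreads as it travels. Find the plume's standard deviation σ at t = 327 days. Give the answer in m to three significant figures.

17.2 m

Dispersive spreading gives a Gaussian with σ² = 2Dt; advection only shifts the center.
σ = √(2 × 0.453 × 327) = 17.2 m.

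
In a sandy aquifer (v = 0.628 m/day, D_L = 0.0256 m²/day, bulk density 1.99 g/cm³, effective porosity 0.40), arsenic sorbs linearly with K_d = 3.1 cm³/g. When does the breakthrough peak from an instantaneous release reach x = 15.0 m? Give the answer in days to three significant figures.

Retardation factor R = 1 + ρ_b·K_d/n = 1 + 1.99 × 3.1/0.40 = 16.42.
Sorption retards both mechanisms: v_R = v/R = 0.03825 m/day, D_R = D/R = 0.001559 m²/day.
Peak time from v_R²t² + 2D_R t − x² = 0: t = (√(D_R² + v_R²x²) − D_R)/v_R².
√(D_R² + v_R²x²) = √(0.001559² + 0.03825² × 15.0²) = 0.5738; v_R² = 0.001463.
t = (0.5738 − 0.001559)/0.001463 = 391 days.

391 days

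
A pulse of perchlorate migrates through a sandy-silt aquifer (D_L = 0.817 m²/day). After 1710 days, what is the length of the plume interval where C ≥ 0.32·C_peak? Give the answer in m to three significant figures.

160 m

The plume is Gaussian with σ = √(2Dt) = √(2 × 0.817 × 1710) = 52.86 m.
C/C_peak = exp(−Δx²/(2σ²)) = 0.32 ⇒ Δx = σ·√(−2 ln 0.32) = 52.86 × 1.510 = 79.82 m.
Width = 2Δx = 160 m.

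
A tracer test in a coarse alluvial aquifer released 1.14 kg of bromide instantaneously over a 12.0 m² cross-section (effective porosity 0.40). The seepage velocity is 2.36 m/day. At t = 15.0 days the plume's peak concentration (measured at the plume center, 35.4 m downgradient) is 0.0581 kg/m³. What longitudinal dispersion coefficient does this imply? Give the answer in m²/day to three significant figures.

At the plume center C_max = M/(n_e·A·√(4πDt)), so D = M²/(4πt·(n_e·A·C_max)²).
n_e·A·C_max = 0.40 × 12.0 × 0.0581 = 0.2789 kg/m.
D = 1.14²/(4π × 15.0 × 0.2789²) = 0.0886 m²/day.

0.0886 m²/day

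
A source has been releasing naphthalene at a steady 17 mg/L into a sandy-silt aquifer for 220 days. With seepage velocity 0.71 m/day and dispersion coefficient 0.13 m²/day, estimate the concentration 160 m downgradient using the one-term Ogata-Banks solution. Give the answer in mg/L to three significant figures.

For a continuous step input, C/C₀ ≈ ½·erfc((x−vt)/(2√(Dt))).
vt = 0.71 × 220 = 156.2 m and 2√(Dt) = 2√(0.13 × 220) = 10.70 m.
Argument (x−vt)/(2√(Dt)) = (160 − 156.2)/10.70 = 0.3551; ½·erfc(0.3551) = 0.3078.
C = 17 × 0.3078 = 5.23 mg/L.

5.23 mg/L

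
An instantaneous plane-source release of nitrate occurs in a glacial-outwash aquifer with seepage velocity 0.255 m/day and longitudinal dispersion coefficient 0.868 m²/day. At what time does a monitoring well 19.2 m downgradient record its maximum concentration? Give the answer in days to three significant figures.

63.1 days

For the 1D instantaneous-source solution, setting ∂C/∂t = 0 at fixed x gives v²t² + 2Dt − x² = 0, so t = (√(D² + v²x²) − D)/v².
√(D² + v²x²) = √(0.868² + 0.255² × 19.2²) = 4.972; v² = 0.065025.
t = (4.972 − 0.868)/0.065025 = 63.1 days (vs. the pure-advection estimate x/v = 75.3 d).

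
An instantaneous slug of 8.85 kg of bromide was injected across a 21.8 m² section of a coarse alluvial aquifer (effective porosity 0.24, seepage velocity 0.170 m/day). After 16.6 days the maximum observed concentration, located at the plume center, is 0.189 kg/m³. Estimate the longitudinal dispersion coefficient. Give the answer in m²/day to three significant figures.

0.384 m²/day

At the plume center C_max = M/(n_e·A·√(4πDt)), so D = M²/(4πt·(n_e·A·C_max)²).
n_e·A·C_max = 0.24 × 21.8 × 0.189 = 0.9888 kg/m.
D = 8.85²/(4π × 16.6 × 0.9888²) = 0.384 m²/day.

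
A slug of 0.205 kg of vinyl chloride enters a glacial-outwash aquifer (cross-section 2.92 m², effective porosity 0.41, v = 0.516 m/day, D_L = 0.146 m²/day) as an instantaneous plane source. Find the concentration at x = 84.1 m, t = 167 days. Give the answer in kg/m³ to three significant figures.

0.00936 kg/m³

For an instantaneous plane source, C(x,t) = M/(n_e·A·√(4πDt)) · exp(−(x−vt)²/(4Dt)), with n_e·A the pore (flow) area.
Plume center vt = 0.516 × 167 = 86.172 m, so the well at 84.1 m is 2.072 m upgradient of the peak.
√(4πDt) = 17.50 m, giving peak height M/(n_e·A·√(4πDt)) = 0.205/(0.41 × 2.92 × 17.50) = 0.009785 kg/m³.
(x−vt)²/(4Dt) = (-2.072)²/(4 × 0.146 × 167) = 0.04402; exp(−0.04402) = 0.9569.
C = 0.009785 × 0.9569 = 0.00936 kg/m³.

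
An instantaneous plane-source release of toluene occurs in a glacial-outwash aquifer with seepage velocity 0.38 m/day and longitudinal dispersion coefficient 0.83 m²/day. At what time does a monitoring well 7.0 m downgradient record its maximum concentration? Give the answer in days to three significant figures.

13.5 days

For the 1D instantaneous-source solution, setting ∂C/∂t = 0 at fixed x gives v²t² + 2Dt − x² = 0, so t = (√(D² + v²x²) − D)/v².
√(D² + v²x²) = √(0.83² + 0.38² × 7.0²) = 2.786; v² = 0.1444.
t = (2.786 − 0.83)/0.1444 = 13.5 days (vs. the pure-advection estimate x/v = 18.4 d).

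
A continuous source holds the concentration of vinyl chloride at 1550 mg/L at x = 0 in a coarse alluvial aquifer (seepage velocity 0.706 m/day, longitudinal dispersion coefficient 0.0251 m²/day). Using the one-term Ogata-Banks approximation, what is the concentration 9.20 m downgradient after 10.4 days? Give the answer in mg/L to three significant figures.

7.86 mg/L

For a continuous step input, C/C₀ ≈ ½·erfc((x−vt)/(2√(Dt))).
vt = 0.706 × 10.4 = 7.3424 m and 2√(Dt) = 2√(0.0251 × 10.4) = 1.022 m.
Argument (x−vt)/(2√(Dt)) = (9.20 − 7.3424)/1.022 = 1.818; ½·erfc(1.818) = 0.005070.
C = 1550 × 0.005070 = 7.86 mg/L.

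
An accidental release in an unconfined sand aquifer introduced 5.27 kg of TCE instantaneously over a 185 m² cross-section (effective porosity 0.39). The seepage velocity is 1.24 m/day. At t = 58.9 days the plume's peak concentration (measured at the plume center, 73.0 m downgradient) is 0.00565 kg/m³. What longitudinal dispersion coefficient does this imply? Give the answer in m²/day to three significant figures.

At the plume center C_max = M/(n_e·A·√(4πDt)), so D = M²/(4πt·(n_e·A·C_max)²).
n_e·A·C_max = 0.39 × 185 × 0.00565 = 0.4076 kg/m.
D = 5.27²/(4π × 58.9 × 0.4076²) = 0.226 m²/day.

0.226 m²/day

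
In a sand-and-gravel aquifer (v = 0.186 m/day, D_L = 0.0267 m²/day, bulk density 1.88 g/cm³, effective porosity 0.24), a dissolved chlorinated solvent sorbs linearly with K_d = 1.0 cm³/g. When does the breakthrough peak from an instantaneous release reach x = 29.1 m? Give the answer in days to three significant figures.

1380 days

Retardation factor R = 1 + ρ_b·K_d/n = 1 + 1.88 × 1.0/0.24 = 8.833.
Sorption retards both mechanisms: v_R = v/R = 0.02106 m/day, D_R = D/R = 0.003023 m²/day.
Peak time from v_R²t² + 2D_R t − x² = 0: t = (√(D_R² + v_R²x²) − D_R)/v_R².
√(D_R² + v_R²x²) = √(0.003023² + 0.02106² × 29.1²) = 0.6129; v_R² = 0.0004435.
t = (0.6129 − 0.003023)/0.0004435 = 1380 days.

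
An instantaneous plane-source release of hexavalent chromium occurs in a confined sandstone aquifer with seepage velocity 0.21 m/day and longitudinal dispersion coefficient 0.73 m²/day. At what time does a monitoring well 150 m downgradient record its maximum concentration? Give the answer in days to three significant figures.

698 days

For the 1D instantaneous-source solution, setting ∂C/∂t = 0 at fixed x gives v²t² + 2Dt − x² = 0, so t = (√(D² + v²x²) − D)/v².
√(D² + v²x²) = √(0.73² + 0.21² × 150²) = 31.51; v² = 0.0441.
t = (31.51 − 0.73)/0.0441 = 698 days (vs. the pure-advection estimate x/v = 714 d).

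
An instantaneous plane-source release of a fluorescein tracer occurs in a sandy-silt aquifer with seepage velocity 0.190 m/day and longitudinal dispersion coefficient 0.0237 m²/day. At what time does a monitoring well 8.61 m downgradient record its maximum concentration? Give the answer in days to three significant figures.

44.7 days

For the 1D instantaneous-source solution, setting ∂C/∂t = 0 at fixed x gives v²t² + 2Dt − x² = 0, so t = (√(D² + v²x²) − D)/v².
√(D² + v²x²) = √(0.0237² + 0.190² × 8.61²) = 1.636; v² = 0.0361.
t = (1.636 − 0.0237)/0.0361 = 44.7 days (vs. the pure-advection estimate x/v = 45.3 d).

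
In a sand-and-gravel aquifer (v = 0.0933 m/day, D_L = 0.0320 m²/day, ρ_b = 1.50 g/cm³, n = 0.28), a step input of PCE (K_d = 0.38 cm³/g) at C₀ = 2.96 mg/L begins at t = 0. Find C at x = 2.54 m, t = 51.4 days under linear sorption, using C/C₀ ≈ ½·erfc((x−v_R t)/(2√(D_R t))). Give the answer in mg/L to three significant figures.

Retardation factor R = 1 + ρ_b·K_d/n = 1 + 1.50 × 0.38/0.28 = 3.036.
Sorption retards both mechanisms: v_R = v/R = 0.03073 m/day, D_R = D/R = 0.01054 m²/day.
v_R·t = 0.03073 × 51.4 = 1.579522 m; 2√(D_R t) = 1.472 m; argument = (2.54 − 1.579522)/1.472 = 0.6525.
C = C₀ × ½·erfc(0.6525) = 2.96 × 0.1781 = 0.527 mg/L.

0.527 mg/L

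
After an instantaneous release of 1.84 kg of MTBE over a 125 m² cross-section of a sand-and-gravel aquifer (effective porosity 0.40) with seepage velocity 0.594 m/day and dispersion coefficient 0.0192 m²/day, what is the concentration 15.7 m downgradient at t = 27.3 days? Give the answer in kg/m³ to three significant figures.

For an instantaneous plane source, C(x,t) = M/(n_e·A·√(4πDt)) · exp(−(x−vt)²/(4Dt)), with n_e·A the pore (flow) area.
Plume center vt = 0.594 × 27.3 = 16.2162 m, so the well at 15.7 m is 0.5162 m upgradient of the peak.
√(4πDt) = 2.566 m, giving peak height M/(n_e·A·√(4πDt)) = 1.84/(0.40 × 125 × 2.566) = 0.01434 kg/m³.
(x−vt)²/(4Dt) = (-0.5162)²/(4 × 0.0192 × 27.3) = 0.1271; exp(−0.1271) = 0.8806.
C = 0.01434 × 0.8806 = 0.0126 kg/m³.

0.0126 kg/m³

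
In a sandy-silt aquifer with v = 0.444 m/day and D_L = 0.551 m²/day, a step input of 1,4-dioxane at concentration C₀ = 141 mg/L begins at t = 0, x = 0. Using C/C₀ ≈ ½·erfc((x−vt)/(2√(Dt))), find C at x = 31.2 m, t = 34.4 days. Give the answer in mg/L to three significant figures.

For a continuous step input, C/C₀ ≈ ½·erfc((x−vt)/(2√(Dt))).
vt = 0.444 × 34.4 = 15.2736 m and 2√(Dt) = 2√(0.551 × 34.4) = 8.707 m.
Argument (x−vt)/(2√(Dt)) = (31.2 − 15.2736)/8.707 = 1.829; ½·erfc(1.829) = 0.004846.
C = 141 × 0.004846 = 0.683 mg/L.

0.683 mg/L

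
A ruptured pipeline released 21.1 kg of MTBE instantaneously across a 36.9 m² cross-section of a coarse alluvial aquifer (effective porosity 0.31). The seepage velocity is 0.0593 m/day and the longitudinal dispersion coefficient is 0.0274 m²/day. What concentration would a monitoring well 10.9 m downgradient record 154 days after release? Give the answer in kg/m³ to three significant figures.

0.210 kg/m³

For an instantaneous plane source, C(x,t) = M/(n_e·A·√(4πDt)) · exp(−(x−vt)²/(4Dt)), with n_e·A the pore (flow) area.
Plume center vt = 0.0593 × 154 = 9.1322 m, so the well at 10.9 m is 1.7678 m downgradient of the peak.
√(4πDt) = 7.282 m, giving peak height M/(n_e·A·√(4πDt)) = 21.1/(0.31 × 36.9 × 7.282) = 0.2533 kg/m³.
(x−vt)²/(4Dt) = (1.7678)²/(4 × 0.0274 × 154) = 0.1852; exp(−0.1852) = 0.8309.
C = 0.2533 × 0.8309 = 0.210 kg/m³.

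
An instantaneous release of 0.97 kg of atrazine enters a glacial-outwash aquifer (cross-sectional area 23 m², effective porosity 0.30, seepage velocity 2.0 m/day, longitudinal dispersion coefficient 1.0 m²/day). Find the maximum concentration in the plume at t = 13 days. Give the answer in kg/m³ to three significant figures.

The peak of an instantaneous 1D plume sits at x = vt; there the Gaussian factor is 1 and C_max = M/(n_e·A·√(4πDt)), where n_e·A is the pore area the mass is dissolved in.
√(4πDt) = √(4π × 1.0 × 13) = 12.78 m, so C_max = 0.97/(0.30 × 23 × 12.78) = 0.0110 kg/m³.

0.0110 kg/m³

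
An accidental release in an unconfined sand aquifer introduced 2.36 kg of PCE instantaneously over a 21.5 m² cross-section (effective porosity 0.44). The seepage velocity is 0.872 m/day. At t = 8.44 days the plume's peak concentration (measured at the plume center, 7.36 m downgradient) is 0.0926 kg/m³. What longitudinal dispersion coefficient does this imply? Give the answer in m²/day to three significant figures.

0.0684 m²/day

At the plume center C_max = M/(n_e·A·√(4πDt)), so D = M²/(4πt·(n_e·A·C_max)²).
n_e·A·C_max = 0.44 × 21.5 × 0.0926 = 0.8760 kg/m.
D = 2.36²/(4π × 8.44 × 0.8760²) = 0.0684 m²/day.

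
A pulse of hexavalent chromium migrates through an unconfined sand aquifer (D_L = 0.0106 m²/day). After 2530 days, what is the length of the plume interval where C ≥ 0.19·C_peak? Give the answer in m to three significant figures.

The plume is Gaussian with σ = √(2Dt) = √(2 × 0.0106 × 2530) = 7.324 m.
C/C_peak = exp(−Δx²/(2σ²)) = 0.19 ⇒ Δx = σ·√(−2 ln 0.19) = 7.324 × 1.822 = 13.34 m.
Width = 2Δx = 26.7 m.

26.7 m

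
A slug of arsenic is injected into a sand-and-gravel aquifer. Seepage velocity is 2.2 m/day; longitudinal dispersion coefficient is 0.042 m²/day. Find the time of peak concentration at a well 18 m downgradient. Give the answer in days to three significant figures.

8.17 days

For the 1D instantaneous-source solution, setting ∂C/∂t = 0 at fixed x gives v²t² + 2Dt − x² = 0, so t = (√(D² + v²x²) − D)/v².
√(D² + v²x²) = √(0.042² + 2.2² × 18²) = 39.60; v² = 4.84.
t = (39.60 − 0.042)/4.84 = 8.17 days (vs. the pure-advection estimate x/v = 8.18 d).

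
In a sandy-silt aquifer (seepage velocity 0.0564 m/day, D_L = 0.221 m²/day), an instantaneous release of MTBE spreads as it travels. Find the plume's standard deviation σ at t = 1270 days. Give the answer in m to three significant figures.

23.7 m

Dispersive spreading gives a Gaussian with σ² = 2Dt; advection only shifts the center.
σ = √(2 × 0.221 × 1270) = 23.7 m.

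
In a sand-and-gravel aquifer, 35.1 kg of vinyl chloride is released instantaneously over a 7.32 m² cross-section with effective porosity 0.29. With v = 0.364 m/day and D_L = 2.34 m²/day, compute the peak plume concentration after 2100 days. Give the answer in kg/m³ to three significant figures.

The peak of an instantaneous 1D plume sits at x = vt; there the Gaussian factor is 1 and C_max = M/(n_e·A·√(4πDt)), where n_e·A is the pore area the mass is dissolved in.
√(4πDt) = √(4π × 2.34 × 2100) = 248.5 m, so C_max = 35.1/(0.29 × 7.32 × 248.5) = 0.0665 kg/m³.

0.0665 kg/m³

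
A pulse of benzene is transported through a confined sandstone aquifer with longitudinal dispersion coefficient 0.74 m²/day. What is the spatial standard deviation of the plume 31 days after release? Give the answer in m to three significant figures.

6.77 m

Dispersive spreading gives a Gaussian with σ² = 2Dt; advection only shifts the center.
σ = √(2 × 0.74 × 31) = 6.77 m.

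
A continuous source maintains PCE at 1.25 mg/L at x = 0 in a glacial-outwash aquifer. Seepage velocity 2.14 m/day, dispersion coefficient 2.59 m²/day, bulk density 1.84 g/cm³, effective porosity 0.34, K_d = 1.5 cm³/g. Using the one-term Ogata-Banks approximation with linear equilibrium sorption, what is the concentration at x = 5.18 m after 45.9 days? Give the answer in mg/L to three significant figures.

Retardation factor R = 1 + ρ_b·K_d/n = 1 + 1.84 × 1.5/0.34 = 9.118.
Sorption retards both mechanisms: v_R = v/R = 0.2347 m/day, D_R = D/R = 0.2841 m²/day.
v_R·t = 0.2347 × 45.9 = 10.77273 m; 2√(D_R t) = 7.222 m; argument = (5.18 − 10.77273)/7.222 = -0.7744.
C = C₀ × ½·erfc(-0.7744) = 1.25 × 0.8633 = 1.08 mg/L.

1.08 mg/L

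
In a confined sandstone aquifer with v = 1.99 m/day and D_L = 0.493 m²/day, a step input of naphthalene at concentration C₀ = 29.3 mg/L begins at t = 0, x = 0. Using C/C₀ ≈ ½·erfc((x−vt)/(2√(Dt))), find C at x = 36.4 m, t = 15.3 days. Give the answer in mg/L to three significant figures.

1.84 mg/L

For a continuous step input, C/C₀ ≈ ½·erfc((x−vt)/(2√(Dt))).
vt = 1.99 × 15.3 = 30.447 m and 2√(Dt) = 2√(0.493 × 15.3) = 5.493 m.
Argument (x−vt)/(2√(Dt)) = (36.4 − 30.447)/5.493 = 1.084; ½·erfc(1.084) = 0.06264.
C = 29.3 × 0.06264 = 1.84 mg/L.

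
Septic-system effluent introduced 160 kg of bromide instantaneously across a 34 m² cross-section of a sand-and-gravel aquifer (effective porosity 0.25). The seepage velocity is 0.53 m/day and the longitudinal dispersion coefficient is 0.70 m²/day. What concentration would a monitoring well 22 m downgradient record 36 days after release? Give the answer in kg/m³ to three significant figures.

For an instantaneous plane source, C(x,t) = M/(n_e·A·√(4πDt)) · exp(−(x−vt)²/(4Dt)), with n_e·A the pore (flow) area.
Plume center vt = 0.53 × 36 = 19.08 m, so the well at 22 m is 2.92 m downgradient of the peak.
√(4πDt) = 17.80 m, giving peak height M/(n_e·A·√(4πDt)) = 160/(0.25 × 34 × 17.80) = 1.058 kg/m³.
(x−vt)²/(4Dt) = (2.92)²/(4 × 0.70 × 36) = 0.08459; exp(−0.08459) = 0.9189.
C = 1.058 × 0.9189 = 0.972 kg/m³.

0.972 kg/m³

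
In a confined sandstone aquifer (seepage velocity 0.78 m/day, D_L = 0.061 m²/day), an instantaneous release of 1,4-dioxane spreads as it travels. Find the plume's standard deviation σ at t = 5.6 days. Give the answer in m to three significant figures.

0.827 m

Dispersive spreading gives a Gaussian with σ² = 2Dt; advection only shifts the center.
σ = √(2 × 0.061 × 5.6) = 0.827 m.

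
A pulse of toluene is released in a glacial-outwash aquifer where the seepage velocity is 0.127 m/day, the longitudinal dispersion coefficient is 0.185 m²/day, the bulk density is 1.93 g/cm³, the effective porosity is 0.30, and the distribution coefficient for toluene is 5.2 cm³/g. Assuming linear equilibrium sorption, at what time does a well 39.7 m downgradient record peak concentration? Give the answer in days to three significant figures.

10400 days

Retardation factor R = 1 + ρ_b·K_d/n = 1 + 1.93 × 5.2/0.30 = 34.45.
Sorption retards both mechanisms: v_R = v/R = 0.003687 m/day, D_R = D/R = 0.005370 m²/day.
Peak time from v_R²t² + 2D_R t − x² = 0: t = (√(D_R² + v_R²x²) − D_R)/v_R².
√(D_R² + v_R²x²) = √(0.005370² + 0.003687² × 39.7²) = 0.1465; v_R² = 1.359e-05.
t = (0.1465 − 0.005370)/1.359e-05 = 10400 days.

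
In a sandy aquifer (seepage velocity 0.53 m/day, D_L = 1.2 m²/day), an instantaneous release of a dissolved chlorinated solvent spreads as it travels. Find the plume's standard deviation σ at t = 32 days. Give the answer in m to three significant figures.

8.76 m

Dispersive spreading gives a Gaussian with σ² = 2Dt; advection only shifts the center.
σ = √(2 × 1.2 × 32) = 8.76 m.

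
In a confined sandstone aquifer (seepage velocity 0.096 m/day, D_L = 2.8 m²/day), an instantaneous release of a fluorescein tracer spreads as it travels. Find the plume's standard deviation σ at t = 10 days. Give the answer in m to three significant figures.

Dispersive spreading gives a Gaussian with σ² = 2Dt; advection only shifts the center.
σ = √(2 × 2.8 × 10) = 7.48 m.

7.48 m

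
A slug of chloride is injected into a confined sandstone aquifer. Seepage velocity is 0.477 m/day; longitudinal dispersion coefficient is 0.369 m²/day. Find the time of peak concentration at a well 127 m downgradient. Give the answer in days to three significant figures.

For the 1D instantaneous-source solution, setting ∂C/∂t = 0 at fixed x gives v²t² + 2Dt − x² = 0, so t = (√(D² + v²x²) − D)/v².
√(D² + v²x²) = √(0.369² + 0.477² × 127²) = 60.58; v² = 0.227529.
t = (60.58 − 0.369)/0.227529 = 265 days (vs. the pure-advection estimate x/v = 266 d).

265 days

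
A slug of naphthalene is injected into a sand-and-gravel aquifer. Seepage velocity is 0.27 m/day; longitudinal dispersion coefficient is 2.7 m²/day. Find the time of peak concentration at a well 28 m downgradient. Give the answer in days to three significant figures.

For the 1D instantaneous-source solution, setting ∂C/∂t = 0 at fixed x gives v²t² + 2Dt − x² = 0, so t = (√(D² + v²x²) − D)/v².
√(D² + v²x²) = √(2.7² + 0.27² × 28²) = 8.028; v² = 0.0729.
t = (8.028 − 2.7)/0.0729 = 73.1 days (vs. the pure-advection estimate x/v = 104 d).

73.1 days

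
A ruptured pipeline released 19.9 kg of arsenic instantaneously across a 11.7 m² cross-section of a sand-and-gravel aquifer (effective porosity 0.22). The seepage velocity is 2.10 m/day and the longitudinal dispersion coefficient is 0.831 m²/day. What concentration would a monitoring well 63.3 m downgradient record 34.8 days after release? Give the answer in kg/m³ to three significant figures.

0.177 kg/m³

For an instantaneous plane source, C(x,t) = M/(n_e·A·√(4πDt)) · exp(−(x−vt)²/(4Dt)), with n_e·A the pore (flow) area.
Plume center vt = 2.10 × 34.8 = 73.08 m, so the well at 63.3 m is 9.78 m upgradient of the peak.
√(4πDt) = 19.06 m, giving peak height M/(n_e·A·√(4πDt)) = 19.9/(0.22 × 11.7 × 19.06) = 0.4056 kg/m³.
(x−vt)²/(4Dt) = (-9.78)²/(4 × 0.831 × 34.8) = 0.8269; exp(−0.8269) = 0.4374.
C = 0.4056 × 0.4374 = 0.177 kg/m³.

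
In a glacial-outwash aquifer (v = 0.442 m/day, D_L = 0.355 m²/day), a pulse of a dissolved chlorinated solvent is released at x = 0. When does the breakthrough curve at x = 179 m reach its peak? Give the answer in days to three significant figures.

For the 1D instantaneous-source solution, setting ∂C/∂t = 0 at fixed x gives v²t² + 2Dt − x² = 0, so t = (√(D² + v²x²) − D)/v².
√(D² + v²x²) = √(0.355² + 0.442² × 179²) = 79.12; v² = 0.195364.
t = (79.12 − 0.355)/0.195364 = 403 days (vs. the pure-advection estimate x/v = 405 d).

403 days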